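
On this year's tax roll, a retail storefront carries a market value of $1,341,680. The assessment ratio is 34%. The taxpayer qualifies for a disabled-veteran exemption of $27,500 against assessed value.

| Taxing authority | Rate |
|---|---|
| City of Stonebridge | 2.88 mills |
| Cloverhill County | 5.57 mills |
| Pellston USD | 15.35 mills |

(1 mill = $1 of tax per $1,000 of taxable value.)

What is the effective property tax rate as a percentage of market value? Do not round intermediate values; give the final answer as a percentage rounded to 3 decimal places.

Assessed value = $1,341,680 × 0.34 = $456,171.2
Taxable value = $456,171.2 − $27,500 = $428,671.2
City of Stonebridge: $428,671.2 × 0.00288 = $1,234.573056
Cloverhill County: $428,671.2 × 0.00557 = $2,387.698584
Pellston USD: $428,671.2 × 0.01535 = $6,580.10292
Total tax = $10,202.37456
Effective rate = $10,202.37456 ÷ $1,341,680 = 0.760% of market value

0.760%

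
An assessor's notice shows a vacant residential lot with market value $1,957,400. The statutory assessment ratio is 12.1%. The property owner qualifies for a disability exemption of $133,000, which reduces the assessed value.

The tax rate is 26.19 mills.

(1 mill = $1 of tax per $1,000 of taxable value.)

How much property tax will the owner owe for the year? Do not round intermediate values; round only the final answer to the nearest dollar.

$2,720

Assessed value = $1,957,400 × 0.121 = $236,845.4
Taxable value = $236,845.4 − $133,000 = $103,845.4
Tax = $103,845.4 × 0.02619 = $2,719.711026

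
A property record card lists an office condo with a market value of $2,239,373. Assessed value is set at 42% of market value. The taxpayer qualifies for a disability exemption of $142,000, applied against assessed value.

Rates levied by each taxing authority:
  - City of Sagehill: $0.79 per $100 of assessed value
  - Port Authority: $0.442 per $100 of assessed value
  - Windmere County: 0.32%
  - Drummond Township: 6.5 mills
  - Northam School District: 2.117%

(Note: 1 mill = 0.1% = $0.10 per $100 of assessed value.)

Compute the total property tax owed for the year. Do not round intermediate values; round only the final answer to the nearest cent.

Assessed value = $2,239,373 × 0.42 = $940,536.66
Taxable value = $940,536.66 − $142,000 = $798,536.66
City of Sagehill: $798,536.66 × 0.0079 = $6,308.439614
Port Authority: $798,536.66 × 0.00442 = $3,529.5320372
Windmere County: $798,536.66 × 0.0032 = $2,555.317312
Drummond Township: $798,536.66 × 0.0065 = $5,190.48829
Northam School District: $798,536.66 × 0.02117 = $16,905.0210922
Total = $34,488.7983454

$34,488.80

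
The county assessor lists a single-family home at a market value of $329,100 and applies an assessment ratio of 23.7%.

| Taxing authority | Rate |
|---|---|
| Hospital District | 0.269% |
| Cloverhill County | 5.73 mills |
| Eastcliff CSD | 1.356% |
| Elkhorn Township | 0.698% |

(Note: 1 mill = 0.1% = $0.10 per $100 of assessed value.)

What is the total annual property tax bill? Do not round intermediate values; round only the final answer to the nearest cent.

Assessed value = $329,100 × 0.237 = $77,996.7
Hospital District: $77,996.7 × 0.00269 = $209.811123
Cloverhill County: $77,996.7 × 0.00573 = $446.921091
Eastcliff CSD: $77,996.7 × 0.01356 = $1,057.635252
Elkhorn Township: $77,996.7 × 0.00698 = $544.416966
Total = $2,258.784432

$2,258.78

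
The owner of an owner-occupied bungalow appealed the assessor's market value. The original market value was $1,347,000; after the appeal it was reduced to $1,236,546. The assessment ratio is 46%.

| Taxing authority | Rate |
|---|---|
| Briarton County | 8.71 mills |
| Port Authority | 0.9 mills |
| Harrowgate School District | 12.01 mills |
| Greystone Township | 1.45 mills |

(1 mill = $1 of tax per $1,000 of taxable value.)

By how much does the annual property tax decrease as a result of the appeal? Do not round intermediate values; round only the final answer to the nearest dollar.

$1,172

Old assessed value = $1,347,000 × 0.46 = $619,620
New assessed value = $1,236,546 × 0.46 = $568,811.16
Combined rate = 0.00871 + 0.0009 + 0.01201 + 0.00145 = 0.02307
Old tax = $619,620 × 0.02307 = $14,294.6334
New tax = $568,811.16 × 0.02307 = $13,122.4734612
Reduction = $14,294.6334 − $13,122.4734612 = $1,172.1599388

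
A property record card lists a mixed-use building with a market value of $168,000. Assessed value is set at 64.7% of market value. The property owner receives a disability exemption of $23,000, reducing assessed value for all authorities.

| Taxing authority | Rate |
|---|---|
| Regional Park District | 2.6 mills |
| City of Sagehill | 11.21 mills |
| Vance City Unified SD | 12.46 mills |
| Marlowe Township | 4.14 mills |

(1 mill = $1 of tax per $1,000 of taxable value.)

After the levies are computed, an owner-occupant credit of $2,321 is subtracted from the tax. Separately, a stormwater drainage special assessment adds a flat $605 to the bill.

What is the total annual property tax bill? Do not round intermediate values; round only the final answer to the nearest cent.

Assessed value = $168,000 × 0.647 = $108,696
Taxable value = $108,696 − $23,000 = $85,696
Regional Park District: $85,696 × 0.0026 = $222.8096
City of Sagehill: $85,696 × 0.01121 = $960.65216
Vance City Unified SD: $85,696 × 0.01246 = $1,067.77216
Marlowe Township: $85,696 × 0.00414 = $354.78144
Levies subtotal = $2,606.01536
After credit = $2,606.01536 − $2,321 = $285.01536
Total = $285.01536 + $605 = $890.01536

$890.02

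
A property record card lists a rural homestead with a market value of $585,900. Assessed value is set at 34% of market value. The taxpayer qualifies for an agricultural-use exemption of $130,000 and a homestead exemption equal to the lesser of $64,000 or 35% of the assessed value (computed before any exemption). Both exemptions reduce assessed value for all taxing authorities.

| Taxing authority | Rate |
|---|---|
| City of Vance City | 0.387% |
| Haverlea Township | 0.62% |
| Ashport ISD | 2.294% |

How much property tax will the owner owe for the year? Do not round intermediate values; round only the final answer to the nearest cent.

$171.85

Assessed value = $585,900 × 0.34 = $199,206
Homestead exemption = min($64,000, 35% × $199,206) = min($64,000, $69,722.1) = $64,000 (dollar cap binds)
Taxable value = $199,206 − $130,000 − $64,000 = $5,206
City of Vance City: $5,206 × 0.00387 = $20.14722
Haverlea Township: $5,206 × 0.0062 = $32.2772
Ashport ISD: $5,206 × 0.02294 = $119.42564
Total = $171.85006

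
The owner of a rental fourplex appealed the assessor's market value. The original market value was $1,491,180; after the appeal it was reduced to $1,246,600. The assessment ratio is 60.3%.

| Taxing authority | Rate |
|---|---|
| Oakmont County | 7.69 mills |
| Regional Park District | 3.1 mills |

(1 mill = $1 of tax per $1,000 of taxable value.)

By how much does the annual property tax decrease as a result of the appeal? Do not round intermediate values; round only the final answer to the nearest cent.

$1,591.33

Old assessed value = $1,491,180 × 0.603 = $899,181.54
New assessed value = $1,246,600 × 0.603 = $751,699.8
Combined rate = 0.00769 + 0.0031 = 0.01079
Old tax = $899,181.54 × 0.01079 = $9,702.1688166
New tax = $751,699.8 × 0.01079 = $8,110.840842
Reduction = $9,702.1688166 − $8,110.840842 = $1,591.3279746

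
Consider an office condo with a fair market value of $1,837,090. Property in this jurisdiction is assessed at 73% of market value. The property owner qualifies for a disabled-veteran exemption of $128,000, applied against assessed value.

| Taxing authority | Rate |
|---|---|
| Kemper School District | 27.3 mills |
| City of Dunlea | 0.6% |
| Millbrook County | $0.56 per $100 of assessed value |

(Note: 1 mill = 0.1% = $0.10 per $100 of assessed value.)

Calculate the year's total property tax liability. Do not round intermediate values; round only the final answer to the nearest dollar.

$47,189

Assessed value = $1,837,090 × 0.73 = $1,341,075.7
Taxable value = $1,341,075.7 − $128,000 = $1,213,075.7
Kemper School District: $1,213,075.7 × 0.0273 = $33,116.96661
City of Dunlea: $1,213,075.7 × 0.006 = $7,278.4542
Millbrook County: $1,213,075.7 × 0.0056 = $6,793.22392
Total = $47,188.64473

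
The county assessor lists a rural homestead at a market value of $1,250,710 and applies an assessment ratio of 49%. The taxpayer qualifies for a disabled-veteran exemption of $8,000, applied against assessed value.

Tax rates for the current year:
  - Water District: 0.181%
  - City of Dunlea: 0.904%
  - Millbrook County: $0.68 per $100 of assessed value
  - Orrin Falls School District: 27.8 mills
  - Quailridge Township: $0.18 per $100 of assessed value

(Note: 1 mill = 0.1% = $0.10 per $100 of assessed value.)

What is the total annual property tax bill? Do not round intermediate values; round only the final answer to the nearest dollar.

Assessed value = $1,250,710 × 0.49 = $612,847.9
Taxable value = $612,847.9 − $8,000 = $604,847.9
Water District: $604,847.9 × 0.00181 = $1,094.774699
City of Dunlea: $604,847.9 × 0.00904 = $5,467.825016
Millbrook County: $604,847.9 × 0.0068 = $4,112.96572
Orrin Falls School District: $604,847.9 × 0.0278 = $16,814.77162
Quailridge Township: $604,847.9 × 0.0018 = $1,088.72622
Total = $28,579.063275

$28,579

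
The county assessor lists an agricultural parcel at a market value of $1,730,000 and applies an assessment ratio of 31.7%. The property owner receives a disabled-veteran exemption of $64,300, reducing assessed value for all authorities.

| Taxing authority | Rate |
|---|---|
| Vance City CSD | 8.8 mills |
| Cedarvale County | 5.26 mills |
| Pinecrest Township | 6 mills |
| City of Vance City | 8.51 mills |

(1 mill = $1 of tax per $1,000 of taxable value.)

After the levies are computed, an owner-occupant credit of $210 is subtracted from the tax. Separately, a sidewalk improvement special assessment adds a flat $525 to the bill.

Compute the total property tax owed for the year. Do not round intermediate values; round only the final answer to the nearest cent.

Assessed value = $1,730,000 × 0.317 = $548,410
Taxable value = $548,410 − $64,300 = $484,110
Vance City CSD: $484,110 × 0.0088 = $4,260.168
Cedarvale County: $484,110 × 0.00526 = $2,546.4186
Pinecrest Township: $484,110 × 0.006 = $2,904.66
City of Vance City: $484,110 × 0.00851 = $4,119.7761
Levies subtotal = $13,831.0227
After credit = $13,831.0227 − $210 = $13,621.0227
Total = $13,621.0227 + $525 = $14,146.0227

$14,146.02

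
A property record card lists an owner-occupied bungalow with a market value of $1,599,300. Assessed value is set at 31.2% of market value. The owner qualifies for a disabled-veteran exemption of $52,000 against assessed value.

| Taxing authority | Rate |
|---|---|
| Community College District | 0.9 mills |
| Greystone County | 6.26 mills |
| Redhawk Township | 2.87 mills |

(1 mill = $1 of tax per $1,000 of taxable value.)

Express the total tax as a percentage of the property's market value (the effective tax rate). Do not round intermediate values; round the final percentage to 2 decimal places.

0.28%

Assessed value = $1,599,300 × 0.312 = $498,981.6
Taxable value = $498,981.6 − $52,000 = $446,981.6
Community College District: $446,981.6 × 0.0009 = $402.28344
Greystone County: $446,981.6 × 0.00626 = $2,798.104816
Redhawk Township: $446,981.6 × 0.00287 = $1,282.837192
Total tax = $4,483.225448
Effective rate = $4,483.225448 ÷ $1,599,300 = 0.28% of market value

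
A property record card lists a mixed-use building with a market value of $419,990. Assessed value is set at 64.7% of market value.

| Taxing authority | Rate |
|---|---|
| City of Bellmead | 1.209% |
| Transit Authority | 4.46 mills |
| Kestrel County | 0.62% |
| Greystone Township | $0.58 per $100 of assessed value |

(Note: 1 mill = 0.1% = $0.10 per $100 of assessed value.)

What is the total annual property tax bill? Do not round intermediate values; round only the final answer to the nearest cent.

$7,757.99

Assessed value = $419,990 × 0.647 = $271,733.53
City of Bellmead: $271,733.53 × 0.01209 = $3,285.2583777
Transit Authority: $271,733.53 × 0.00446 = $1,211.9315438
Kestrel County: $271,733.53 × 0.0062 = $1,684.747886
Greystone Township: $271,733.53 × 0.0058 = $1,576.054474
Total = $7,757.9922815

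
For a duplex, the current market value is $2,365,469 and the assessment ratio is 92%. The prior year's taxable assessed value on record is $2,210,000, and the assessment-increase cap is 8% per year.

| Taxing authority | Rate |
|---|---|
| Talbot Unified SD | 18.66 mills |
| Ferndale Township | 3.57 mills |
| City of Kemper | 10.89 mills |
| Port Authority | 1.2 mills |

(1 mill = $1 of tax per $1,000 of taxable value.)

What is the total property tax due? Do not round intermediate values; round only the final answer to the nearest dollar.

$74,688

Uncapped assessed value = $2,365,469 × 0.92 = $2,176,231.48
Cap limit = $2,210,000 × 1.08 = $2,386,800
Taxable assessed value = min($2,176,231.48, $2,386,800) = $2,176,231.48 (cap does not bind)
Talbot Unified SD: $2,176,231.48 × 0.01866 = $40,608.4794168
Ferndale Township: $2,176,231.48 × 0.00357 = $7,769.1463836
City of Kemper: $2,176,231.48 × 0.01089 = $23,699.1608172
Port Authority: $2,176,231.48 × 0.0012 = $2,611.477776
Total = $74,688.2643936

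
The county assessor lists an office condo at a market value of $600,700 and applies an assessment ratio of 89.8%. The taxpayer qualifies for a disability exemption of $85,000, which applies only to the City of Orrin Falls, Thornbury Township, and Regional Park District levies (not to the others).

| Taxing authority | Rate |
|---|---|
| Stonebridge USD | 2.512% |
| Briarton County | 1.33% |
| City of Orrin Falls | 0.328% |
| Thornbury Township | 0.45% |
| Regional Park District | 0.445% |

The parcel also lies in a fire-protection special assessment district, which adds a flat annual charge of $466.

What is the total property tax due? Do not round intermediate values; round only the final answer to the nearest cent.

Assessed value = $600,700 × 0.898 = $539,428.6
Stonebridge USD: $539,428.6 × 0.02512 = $13,550.446432
Briarton County: $539,428.6 × 0.0133 = $7,174.40038
City of Orrin Falls: ($539,428.6 − $85,000) × 0.00328 = $454,428.6 × 0.00328 = $1,490.525808
Thornbury Township: ($539,428.6 − $85,000) × 0.0045 = $454,428.6 × 0.0045 = $2,044.9287
Regional Park District: ($539,428.6 − $85,000) × 0.00445 = $454,428.6 × 0.00445 = $2,022.20727
Levies subtotal = $26,282.50859
Total = $26,282.50859 + $466 = $26,748.50859

$26,748.51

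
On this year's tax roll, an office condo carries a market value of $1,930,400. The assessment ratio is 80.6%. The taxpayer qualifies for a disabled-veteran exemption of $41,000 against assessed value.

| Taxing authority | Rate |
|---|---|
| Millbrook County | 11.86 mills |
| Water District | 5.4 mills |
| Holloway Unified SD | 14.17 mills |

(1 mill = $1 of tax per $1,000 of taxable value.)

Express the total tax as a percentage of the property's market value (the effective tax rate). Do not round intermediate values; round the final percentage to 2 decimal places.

2.47%

Assessed value = $1,930,400 × 0.806 = $1,555,902.4
Taxable value = $1,555,902.4 − $41,000 = $1,514,902.4
Millbrook County: $1,514,902.4 × 0.01186 = $17,966.742464
Water District: $1,514,902.4 × 0.0054 = $8,180.47296
Holloway Unified SD: $1,514,902.4 × 0.01417 = $21,466.167008
Total tax = $47,613.382432
Effective rate = $47,613.382432 ÷ $1,930,400 = 2.47% of market value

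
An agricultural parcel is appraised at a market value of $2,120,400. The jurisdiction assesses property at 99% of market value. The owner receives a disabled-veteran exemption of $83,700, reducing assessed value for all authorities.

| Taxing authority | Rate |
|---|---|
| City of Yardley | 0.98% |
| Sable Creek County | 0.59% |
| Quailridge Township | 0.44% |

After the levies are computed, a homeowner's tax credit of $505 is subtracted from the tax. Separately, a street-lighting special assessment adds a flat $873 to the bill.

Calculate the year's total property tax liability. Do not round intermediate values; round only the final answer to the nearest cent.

$40,879.47

Assessed value = $2,120,400 × 0.99 = $2,099,196
Taxable value = $2,099,196 − $83,700 = $2,015,496
City of Yardley: $2,015,496 × 0.0098 = $19,751.8608
Sable Creek County: $2,015,496 × 0.0059 = $11,891.4264
Quailridge Township: $2,015,496 × 0.0044 = $8,868.1824
Levies subtotal = $40,511.4696
After credit = $40,511.4696 − $505 = $40,006.4696
Total = $40,006.4696 + $873 = $40,879.4696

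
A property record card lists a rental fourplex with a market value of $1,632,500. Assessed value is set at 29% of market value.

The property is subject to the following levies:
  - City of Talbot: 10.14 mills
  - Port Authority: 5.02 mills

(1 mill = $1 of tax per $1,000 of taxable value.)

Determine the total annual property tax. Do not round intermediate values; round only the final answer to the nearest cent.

Assessed value = $1,632,500 × 0.29 = $473,425
City of Talbot: $473,425 × 0.01014 = $4,800.5295
Port Authority: $473,425 × 0.00502 = $2,376.5935
Total = $4,800.5295 + $2,376.5935 = $7,177.123

$7,177.12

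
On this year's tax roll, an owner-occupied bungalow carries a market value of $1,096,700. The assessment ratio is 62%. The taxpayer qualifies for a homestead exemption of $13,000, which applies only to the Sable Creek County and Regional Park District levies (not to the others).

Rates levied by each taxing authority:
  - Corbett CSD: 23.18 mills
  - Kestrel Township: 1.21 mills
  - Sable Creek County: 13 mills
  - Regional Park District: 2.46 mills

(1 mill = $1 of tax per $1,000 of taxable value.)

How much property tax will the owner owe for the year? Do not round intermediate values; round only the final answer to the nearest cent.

Assessed value = $1,096,700 × 0.62 = $679,954
Corbett CSD: $679,954 × 0.02318 = $15,761.33372
Kestrel Township: $679,954 × 0.00121 = $822.74434
Sable Creek County: ($679,954 − $13,000) × 0.013 = $666,954 × 0.013 = $8,670.402
Regional Park District: ($679,954 − $13,000) × 0.00246 = $666,954 × 0.00246 = $1,640.70684
Total = $26,895.1869

$26,895.19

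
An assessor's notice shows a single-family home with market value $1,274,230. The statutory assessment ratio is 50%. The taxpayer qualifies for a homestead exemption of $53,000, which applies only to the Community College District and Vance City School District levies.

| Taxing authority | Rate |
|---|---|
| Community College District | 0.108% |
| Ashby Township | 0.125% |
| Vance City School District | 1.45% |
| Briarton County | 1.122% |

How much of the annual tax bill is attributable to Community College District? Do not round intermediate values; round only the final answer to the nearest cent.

Assessed value = $1,274,230 × 0.5 = $637,115
Community College District taxable value = $637,115 − $53,000 = $584,115
Community College District levy = $584,115 × 0.00108 = $630.8442

$630.84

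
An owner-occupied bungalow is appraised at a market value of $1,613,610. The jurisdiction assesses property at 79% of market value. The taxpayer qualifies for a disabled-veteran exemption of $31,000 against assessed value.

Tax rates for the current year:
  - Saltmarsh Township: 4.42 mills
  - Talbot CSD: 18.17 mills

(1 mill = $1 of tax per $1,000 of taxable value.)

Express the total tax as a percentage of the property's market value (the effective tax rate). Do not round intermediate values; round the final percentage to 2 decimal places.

1.74%

Assessed value = $1,613,610 × 0.79 = $1,274,751.9
Taxable value = $1,274,751.9 − $31,000 = $1,243,751.9
Saltmarsh Township: $1,243,751.9 × 0.00442 = $5,497.383398
Talbot CSD: $1,243,751.9 × 0.01817 = $22,598.972023
Total tax = $28,096.355421
Effective rate = $28,096.355421 ÷ $1,613,610 = 1.74% of market value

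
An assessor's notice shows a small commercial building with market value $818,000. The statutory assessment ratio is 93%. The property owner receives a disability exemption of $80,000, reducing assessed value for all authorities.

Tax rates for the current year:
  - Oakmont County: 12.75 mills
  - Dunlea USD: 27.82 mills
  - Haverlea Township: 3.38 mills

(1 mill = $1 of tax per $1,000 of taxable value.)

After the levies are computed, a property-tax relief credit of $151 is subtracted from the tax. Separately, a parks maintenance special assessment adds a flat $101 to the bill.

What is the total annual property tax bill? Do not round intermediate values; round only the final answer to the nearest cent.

$29,868.52

Assessed value = $818,000 × 0.93 = $760,740
Taxable value = $760,740 − $80,000 = $680,740
Oakmont County: $680,740 × 0.01275 = $8,679.435
Dunlea USD: $680,740 × 0.02782 = $18,938.1868
Haverlea Township: $680,740 × 0.00338 = $2,300.9012
Levies subtotal = $29,918.523
After credit = $29,918.523 − $151 = $29,767.523
Total = $29,767.523 + $101 = $29,868.523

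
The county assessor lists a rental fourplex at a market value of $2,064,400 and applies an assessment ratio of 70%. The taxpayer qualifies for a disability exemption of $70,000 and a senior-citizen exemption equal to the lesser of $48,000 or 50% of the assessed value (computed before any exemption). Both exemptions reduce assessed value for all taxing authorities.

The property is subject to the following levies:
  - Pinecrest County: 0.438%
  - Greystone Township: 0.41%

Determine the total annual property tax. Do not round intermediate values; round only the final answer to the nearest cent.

$11,253.64

Assessed value = $2,064,400 × 0.7 = $1,445,080
Senior-citizen exemption = min($48,000, 50% × $1,445,080) = min($48,000, $722,540) = $48,000 (dollar cap binds)
Taxable value = $1,445,080 − $70,000 − $48,000 = $1,327,080
Pinecrest County: $1,327,080 × 0.00438 = $5,812.6104
Greystone Township: $1,327,080 × 0.0041 = $5,441.028
Total = $11,253.6384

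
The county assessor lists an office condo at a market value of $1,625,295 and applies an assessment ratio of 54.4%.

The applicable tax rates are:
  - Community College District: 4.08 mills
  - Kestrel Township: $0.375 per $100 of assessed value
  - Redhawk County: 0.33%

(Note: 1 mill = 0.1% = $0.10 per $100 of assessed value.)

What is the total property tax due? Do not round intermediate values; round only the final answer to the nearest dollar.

$9,841

Assessed value = $1,625,295 × 0.544 = $884,160.48
Community College District: $884,160.48 × 0.00408 = $3,607.3747584
Kestrel Township: $884,160.48 × 0.00375 = $3,315.6018
Redhawk County: $884,160.48 × 0.0033 = $2,917.729584
Total = $9,840.7061424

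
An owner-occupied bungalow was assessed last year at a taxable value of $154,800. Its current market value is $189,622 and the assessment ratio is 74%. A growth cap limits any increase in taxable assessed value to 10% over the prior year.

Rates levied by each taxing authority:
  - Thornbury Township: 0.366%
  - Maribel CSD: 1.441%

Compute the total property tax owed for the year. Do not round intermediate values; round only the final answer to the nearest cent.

$2,535.59

Uncapped assessed value = $189,622 × 0.74 = $140,320.28
Cap limit = $154,800 × 1.1 = $170,280
Taxable assessed value = min($140,320.28, $170,280) = $140,320.28 (cap does not bind)
Thornbury Township: $140,320.28 × 0.00366 = $513.5722248
Maribel CSD: $140,320.28 × 0.01441 = $2,022.0152348
Total = $2,535.5874596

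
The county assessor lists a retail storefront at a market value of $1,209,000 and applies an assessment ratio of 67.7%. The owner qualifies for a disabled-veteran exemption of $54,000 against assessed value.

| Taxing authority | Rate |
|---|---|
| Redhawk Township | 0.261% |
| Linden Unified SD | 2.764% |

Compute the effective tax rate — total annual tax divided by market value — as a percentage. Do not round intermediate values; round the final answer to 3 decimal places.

1.913%

Assessed value = $1,209,000 × 0.677 = $818,493
Taxable value = $818,493 − $54,000 = $764,493
Redhawk Township: $764,493 × 0.00261 = $1,995.32673
Linden Unified SD: $764,493 × 0.02764 = $21,130.58652
Total tax = $23,125.91325
Effective rate = $23,125.91325 ÷ $1,209,000 = 1.913% of market value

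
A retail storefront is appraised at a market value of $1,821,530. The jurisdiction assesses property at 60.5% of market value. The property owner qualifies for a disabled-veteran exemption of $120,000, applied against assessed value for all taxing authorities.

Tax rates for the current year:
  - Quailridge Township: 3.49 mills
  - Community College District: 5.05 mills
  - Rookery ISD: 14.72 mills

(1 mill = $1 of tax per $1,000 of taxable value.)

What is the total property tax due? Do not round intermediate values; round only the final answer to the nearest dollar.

$22,842

Assessed value = $1,821,530 × 0.605 = $1,102,025.65
Taxable value = $1,102,025.65 − $120,000 = $982,025.65
Quailridge Township: $982,025.65 × 0.00349 = $3,427.2695185
Community College District: $982,025.65 × 0.00505 = $4,959.2295325
Rookery ISD: $982,025.65 × 0.01472 = $14,455.417568
Total = $3,427.2695185 + $4,959.2295325 + $14,455.417568 = $22,841.916619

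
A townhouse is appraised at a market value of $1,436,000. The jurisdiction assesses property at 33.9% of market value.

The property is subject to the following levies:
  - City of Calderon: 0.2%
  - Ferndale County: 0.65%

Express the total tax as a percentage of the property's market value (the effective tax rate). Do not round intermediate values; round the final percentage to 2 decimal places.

Assessed value = $1,436,000 × 0.339 = $486,804
City of Calderon: $486,804 × 0.002 = $973.608
Ferndale County: $486,804 × 0.0065 = $3,164.226
Total tax = $4,137.834
Effective rate = $4,137.834 ÷ $1,436,000 = 0.29% of market value

0.29%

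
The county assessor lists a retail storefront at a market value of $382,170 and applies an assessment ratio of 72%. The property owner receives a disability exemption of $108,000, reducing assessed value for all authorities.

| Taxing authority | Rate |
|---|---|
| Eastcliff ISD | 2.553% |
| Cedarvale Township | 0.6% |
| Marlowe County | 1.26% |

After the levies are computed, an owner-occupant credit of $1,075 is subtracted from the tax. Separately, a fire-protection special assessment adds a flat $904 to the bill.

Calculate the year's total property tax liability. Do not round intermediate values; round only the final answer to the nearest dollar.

Assessed value = $382,170 × 0.72 = $275,162.4
Taxable value = $275,162.4 − $108,000 = $167,162.4
Eastcliff ISD: $167,162.4 × 0.02553 = $4,267.656072
Cedarvale Township: $167,162.4 × 0.006 = $1,002.9744
Marlowe County: $167,162.4 × 0.0126 = $2,106.24624
Levies subtotal = $7,376.876712
After credit = $7,376.876712 − $1,075 = $6,301.876712
Total = $6,301.876712 + $904 = $7,205.876712

$7,206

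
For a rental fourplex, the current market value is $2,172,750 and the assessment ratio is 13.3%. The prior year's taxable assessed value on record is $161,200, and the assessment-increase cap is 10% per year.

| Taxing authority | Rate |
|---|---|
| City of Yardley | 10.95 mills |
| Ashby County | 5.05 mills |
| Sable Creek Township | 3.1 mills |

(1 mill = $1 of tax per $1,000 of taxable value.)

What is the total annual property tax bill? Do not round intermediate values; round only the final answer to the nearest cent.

$3,386.81

Uncapped assessed value = $2,172,750 × 0.133 = $288,975.75
Cap limit = $161,200 × 1.1 = $177,320
Taxable assessed value = min($288,975.75, $177,320) = $177,320 (cap binds)
City of Yardley: $177,320 × 0.01095 = $1,941.654
Ashby County: $177,320 × 0.00505 = $895.466
Sable Creek Township: $177,320 × 0.0031 = $549.692
Total = $3,386.812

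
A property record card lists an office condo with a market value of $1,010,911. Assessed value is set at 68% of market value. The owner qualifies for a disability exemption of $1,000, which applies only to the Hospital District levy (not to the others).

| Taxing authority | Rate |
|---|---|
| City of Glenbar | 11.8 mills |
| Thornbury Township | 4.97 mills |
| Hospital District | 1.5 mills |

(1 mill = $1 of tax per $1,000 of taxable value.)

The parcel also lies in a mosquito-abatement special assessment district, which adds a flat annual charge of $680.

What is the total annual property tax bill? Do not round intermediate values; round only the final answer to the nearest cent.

$13,237.65

Assessed value = $1,010,911 × 0.68 = $687,419.48
City of Glenbar: $687,419.48 × 0.0118 = $8,111.549864
Thornbury Township: $687,419.48 × 0.00497 = $3,416.4748156
Hospital District: ($687,419.48 − $1,000) × 0.0015 = $686,419.48 × 0.0015 = $1,029.62922
Levies subtotal = $12,557.6538996
Total = $12,557.6538996 + $680 = $13,237.6538996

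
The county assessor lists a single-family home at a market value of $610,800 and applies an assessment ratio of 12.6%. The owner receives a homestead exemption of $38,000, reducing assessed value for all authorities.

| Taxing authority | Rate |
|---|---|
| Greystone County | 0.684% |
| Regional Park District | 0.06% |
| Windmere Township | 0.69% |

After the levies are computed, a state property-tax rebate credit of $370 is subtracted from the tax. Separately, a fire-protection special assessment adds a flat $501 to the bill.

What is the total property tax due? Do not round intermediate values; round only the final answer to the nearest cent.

Assessed value = $610,800 × 0.126 = $76,960.8
Taxable value = $76,960.8 − $38,000 = $38,960.8
Greystone County: $38,960.8 × 0.00684 = $266.491872
Regional Park District: $38,960.8 × 0.0006 = $23.37648
Windmere Township: $38,960.8 × 0.0069 = $268.82952
Levies subtotal = $558.697872
After credit = $558.697872 − $370 = $188.697872
Total = $188.697872 + $501 = $689.697872

$689.70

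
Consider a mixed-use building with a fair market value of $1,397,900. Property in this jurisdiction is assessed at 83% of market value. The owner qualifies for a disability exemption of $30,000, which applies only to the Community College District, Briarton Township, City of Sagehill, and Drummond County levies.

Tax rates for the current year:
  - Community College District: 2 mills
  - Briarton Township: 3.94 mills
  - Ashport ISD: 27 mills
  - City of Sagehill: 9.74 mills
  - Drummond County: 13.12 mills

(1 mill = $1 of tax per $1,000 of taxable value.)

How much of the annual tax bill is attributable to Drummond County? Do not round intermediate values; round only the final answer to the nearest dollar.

$14,829

Assessed value = $1,397,900 × 0.83 = $1,160,257
Drummond County taxable value = $1,160,257 − $30,000 = $1,130,257
Drummond County levy = $1,130,257 × 0.01312 = $14,828.97184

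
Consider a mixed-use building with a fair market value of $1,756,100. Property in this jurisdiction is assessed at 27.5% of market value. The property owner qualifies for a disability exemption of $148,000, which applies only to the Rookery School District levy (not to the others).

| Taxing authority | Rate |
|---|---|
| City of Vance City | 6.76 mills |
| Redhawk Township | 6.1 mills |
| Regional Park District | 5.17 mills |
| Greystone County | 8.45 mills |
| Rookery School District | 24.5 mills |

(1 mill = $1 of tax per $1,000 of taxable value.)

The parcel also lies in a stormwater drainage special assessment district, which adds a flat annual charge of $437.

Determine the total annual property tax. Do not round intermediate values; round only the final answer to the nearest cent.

$21,430.64

Assessed value = $1,756,100 × 0.275 = $482,927.5
City of Vance City: $482,927.5 × 0.00676 = $3,264.5899
Redhawk Township: $482,927.5 × 0.0061 = $2,945.85775
Regional Park District: $482,927.5 × 0.00517 = $2,496.735175
Greystone County: $482,927.5 × 0.00845 = $4,080.737375
Rookery School District: ($482,927.5 − $148,000) × 0.0245 = $334,927.5 × 0.0245 = $8,205.72375
Levies subtotal = $20,993.64395
Total = $20,993.64395 + $437 = $21,430.64395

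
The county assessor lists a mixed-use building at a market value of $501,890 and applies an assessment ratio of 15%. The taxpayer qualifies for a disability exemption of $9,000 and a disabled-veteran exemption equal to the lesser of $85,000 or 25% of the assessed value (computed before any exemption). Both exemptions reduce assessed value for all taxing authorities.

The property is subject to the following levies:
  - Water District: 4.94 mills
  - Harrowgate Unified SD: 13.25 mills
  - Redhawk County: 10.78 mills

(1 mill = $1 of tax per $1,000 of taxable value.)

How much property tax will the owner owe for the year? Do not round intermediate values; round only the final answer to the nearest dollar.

$1,375

Assessed value = $501,890 × 0.15 = $75,283.5
Disabled-veteran exemption = min($85,000, 25% × $75,283.5) = min($85,000, $18,820.875) = $18,820.875 (percentage binds)
Taxable value = $75,283.5 − $9,000 − $18,820.875 = $47,462.625
Water District: $47,462.625 × 0.00494 = $234.4653675
Harrowgate Unified SD: $47,462.625 × 0.01325 = $628.87978125
Redhawk County: $47,462.625 × 0.01078 = $511.6470975
Total = $1,374.99224625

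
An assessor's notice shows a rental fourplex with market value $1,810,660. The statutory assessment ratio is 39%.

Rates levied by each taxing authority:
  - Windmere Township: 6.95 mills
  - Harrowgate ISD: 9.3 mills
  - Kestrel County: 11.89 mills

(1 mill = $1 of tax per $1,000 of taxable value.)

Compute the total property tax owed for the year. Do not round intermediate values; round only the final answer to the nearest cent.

$19,871.27

Assessed value = $1,810,660 × 0.39 = $706,157.4
Windmere Township: $706,157.4 × 0.00695 = $4,907.79393
Harrowgate ISD: $706,157.4 × 0.0093 = $6,567.26382
Kestrel County: $706,157.4 × 0.01189 = $8,396.211486
Total = $4,907.79393 + $6,567.26382 + $8,396.211486 = $19,871.269236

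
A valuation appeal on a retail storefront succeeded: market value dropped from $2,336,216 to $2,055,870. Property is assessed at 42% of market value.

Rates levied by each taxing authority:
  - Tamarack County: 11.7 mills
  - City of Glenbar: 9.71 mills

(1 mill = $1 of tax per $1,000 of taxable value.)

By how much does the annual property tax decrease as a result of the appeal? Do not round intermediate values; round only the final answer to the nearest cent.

Old assessed value = $2,336,216 × 0.42 = $981,210.72
New assessed value = $2,055,870 × 0.42 = $863,465.4
Combined rate = 0.0117 + 0.00971 = 0.02141
Old tax = $981,210.72 × 0.02141 = $21,007.7215152
New tax = $863,465.4 × 0.02141 = $18,486.794214
Reduction = $21,007.7215152 − $18,486.794214 = $2,520.9273012

$2,520.93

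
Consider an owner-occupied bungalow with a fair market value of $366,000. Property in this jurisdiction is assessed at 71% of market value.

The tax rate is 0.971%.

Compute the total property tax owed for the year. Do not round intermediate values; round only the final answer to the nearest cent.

Assessed value = $366,000 × 0.71 = $259,860
Tax = $259,860 × 0.00971 = $2,523.2406

$2,523.24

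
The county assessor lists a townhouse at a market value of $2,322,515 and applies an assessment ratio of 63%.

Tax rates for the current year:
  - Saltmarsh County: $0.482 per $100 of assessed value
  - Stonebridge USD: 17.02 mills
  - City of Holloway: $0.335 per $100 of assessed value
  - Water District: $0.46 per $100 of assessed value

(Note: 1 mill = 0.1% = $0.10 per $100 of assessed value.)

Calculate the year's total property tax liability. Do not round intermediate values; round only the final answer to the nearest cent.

$43,588.26

Assessed value = $2,322,515 × 0.63 = $1,463,184.45
Saltmarsh County: $1,463,184.45 × 0.00482 = $7,052.549049
Stonebridge USD: $1,463,184.45 × 0.01702 = $24,903.399339
City of Holloway: $1,463,184.45 × 0.00335 = $4,901.6679075
Water District: $1,463,184.45 × 0.0046 = $6,730.64847
Total = $43,588.2647655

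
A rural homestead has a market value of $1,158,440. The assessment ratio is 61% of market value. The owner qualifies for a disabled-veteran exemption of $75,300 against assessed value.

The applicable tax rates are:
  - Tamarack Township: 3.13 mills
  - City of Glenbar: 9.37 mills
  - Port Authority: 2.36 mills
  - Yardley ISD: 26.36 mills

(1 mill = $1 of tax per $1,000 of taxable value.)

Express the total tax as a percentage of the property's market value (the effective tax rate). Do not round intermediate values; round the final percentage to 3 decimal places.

Assessed value = $1,158,440 × 0.61 = $706,648.4
Taxable value = $706,648.4 − $75,300 = $631,348.4
Tamarack Township: $631,348.4 × 0.00313 = $1,976.120492
City of Glenbar: $631,348.4 × 0.00937 = $5,915.734508
Port Authority: $631,348.4 × 0.00236 = $1,489.982224
Yardley ISD: $631,348.4 × 0.02636 = $16,642.343824
Total tax = $26,024.181048
Effective rate = $26,024.181048 ÷ $1,158,440 = 2.246% of market value

2.246%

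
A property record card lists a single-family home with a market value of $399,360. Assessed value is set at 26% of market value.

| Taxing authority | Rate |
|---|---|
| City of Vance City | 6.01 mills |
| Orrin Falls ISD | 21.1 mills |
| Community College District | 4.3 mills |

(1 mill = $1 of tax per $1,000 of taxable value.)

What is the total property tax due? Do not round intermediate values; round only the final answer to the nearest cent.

Assessed value = $399,360 × 0.26 = $103,833.6
City of Vance City: $103,833.6 × 0.00601 = $624.039936
Orrin Falls ISD: $103,833.6 × 0.0211 = $2,190.88896
Community College District: $103,833.6 × 0.0043 = $446.48448
Total = $624.039936 + $2,190.88896 + $446.48448 = $3,261.413376

$3,261.41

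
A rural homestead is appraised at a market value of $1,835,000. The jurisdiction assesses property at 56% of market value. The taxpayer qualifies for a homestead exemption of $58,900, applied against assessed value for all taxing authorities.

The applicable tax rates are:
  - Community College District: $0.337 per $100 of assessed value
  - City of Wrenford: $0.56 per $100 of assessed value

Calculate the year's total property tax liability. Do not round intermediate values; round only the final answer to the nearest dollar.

$8,689

Assessed value = $1,835,000 × 0.56 = $1,027,600
Taxable value = $1,027,600 − $58,900 = $968,700
Community College District: $968,700 × 0.00337 = $3,264.519
City of Wrenford: $968,700 × 0.0056 = $5,424.72
Total = $3,264.519 + $5,424.72 = $8,689.239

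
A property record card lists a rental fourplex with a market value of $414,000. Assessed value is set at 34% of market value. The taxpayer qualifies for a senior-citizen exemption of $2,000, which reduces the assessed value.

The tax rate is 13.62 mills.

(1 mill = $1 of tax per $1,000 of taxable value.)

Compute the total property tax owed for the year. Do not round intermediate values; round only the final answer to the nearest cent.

$1,889.91

Assessed value = $414,000 × 0.34 = $140,760
Taxable value = $140,760 − $2,000 = $138,760
Tax = $138,760 × 0.01362 = $1,889.9112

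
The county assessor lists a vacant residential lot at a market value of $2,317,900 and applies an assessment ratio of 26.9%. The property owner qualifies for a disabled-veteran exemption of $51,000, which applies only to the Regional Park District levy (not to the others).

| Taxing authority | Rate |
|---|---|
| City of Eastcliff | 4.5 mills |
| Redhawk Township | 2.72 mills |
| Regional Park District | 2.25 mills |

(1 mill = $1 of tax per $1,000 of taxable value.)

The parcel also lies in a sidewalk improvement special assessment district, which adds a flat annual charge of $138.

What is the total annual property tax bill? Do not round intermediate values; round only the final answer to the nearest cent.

$5,927.94

Assessed value = $2,317,900 × 0.269 = $623,515.1
City of Eastcliff: $623,515.1 × 0.0045 = $2,805.81795
Redhawk Township: $623,515.1 × 0.00272 = $1,695.961072
Regional Park District: ($623,515.1 − $51,000) × 0.00225 = $572,515.1 × 0.00225 = $1,288.158975
Levies subtotal = $5,789.937997
Total = $5,789.937997 + $138 = $5,927.937997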